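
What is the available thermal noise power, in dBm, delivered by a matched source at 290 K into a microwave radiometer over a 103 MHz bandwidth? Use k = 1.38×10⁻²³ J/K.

P_n = kTB = 1.38×10⁻²³ × 290 × 1.03×10⁸ = 4.12×10⁻¹³ W
In dBm: 10 log₁₀(4.12×10⁻¹³ / 10⁻³) = −93.8 dBm

−93.8 dBm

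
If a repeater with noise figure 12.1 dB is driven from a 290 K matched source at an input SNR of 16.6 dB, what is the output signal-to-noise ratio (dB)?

4.5 dB

By definition F = SNR_in/SNR_out, so in dB: SNR_out = SNR_in − NF
SNR_out = 16.6 − 12.1 = 4.5 dB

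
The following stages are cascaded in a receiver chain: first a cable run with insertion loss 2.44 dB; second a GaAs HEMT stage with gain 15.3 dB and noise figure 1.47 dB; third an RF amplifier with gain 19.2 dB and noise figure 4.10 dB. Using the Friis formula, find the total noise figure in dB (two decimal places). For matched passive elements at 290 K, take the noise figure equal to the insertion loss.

Convert to linear (a loss of L dB is a gain of −L dB): F_i = 10^(NF_i/10), G_i = 10^(G_i,dB/10)
  Stage 1: F_1 = 10^(2.44/10) = 1.754, G_1 = 10^(−2.44/10) = 0.5702
  Stage 2: F_2 = 10^(1.47/10) = 1.403, G_2 = 10^(15.3/10) = 33.88
  Stage 3: F_3 = 10^(4.10/10) = 2.570, G_3 = 10^(19.2/10) = 83.18
Friis cascade:
  F = 1.754 + (1.403 − 1)/0.5702 + (2.570 − 1)/19.32 = 2.542
NF = 10 log₁₀(2.542) = 4.05 dB

4.05 dB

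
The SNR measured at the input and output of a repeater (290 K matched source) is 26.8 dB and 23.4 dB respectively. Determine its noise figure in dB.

3.4 dB

NF (dB) = SNR_in(dB) − SNR_out(dB) when the source is at T₀
NF = 26.8 − 23.4 = 3.4 dB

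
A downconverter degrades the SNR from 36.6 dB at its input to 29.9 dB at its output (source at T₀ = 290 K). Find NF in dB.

6.7 dB

NF (dB) = SNR_in(dB) − SNR_out(dB) when the source is at T₀
NF = 36.6 − 29.9 = 6.7 dB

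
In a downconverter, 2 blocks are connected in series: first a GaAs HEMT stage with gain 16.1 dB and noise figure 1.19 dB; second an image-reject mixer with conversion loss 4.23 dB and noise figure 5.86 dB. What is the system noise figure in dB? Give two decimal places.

Convert to linear (a loss of L dB is a gain of −L dB): F_i = 10^(NF_i/10), G_i = 10^(G_i,dB/10)
  Stage 1: F_1 = 10^(1.19/10) = 1.315, G_1 = 10^(16.1/10) = 40.74
  Stage 2: F_2 = 10^(5.86/10) = 3.855, G_2 = 10^(−4.23/10) = 0.3776
Friis cascade:
  F = 1.315 + (3.855 − 1)/40.74 = 1.385
NF = 10 log₁₀(1.385) = 1.42 dB

1.42 dB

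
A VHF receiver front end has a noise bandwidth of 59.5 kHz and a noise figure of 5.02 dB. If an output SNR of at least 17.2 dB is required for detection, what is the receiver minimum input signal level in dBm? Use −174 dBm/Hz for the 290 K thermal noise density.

−104.0 dBm

Sensitivity = −174 + 10 log₁₀(B) + NF + SNR_min
= −174 + 47.75 + 5.02 + 17.2
= −104.03 dBm → −104.0 dBm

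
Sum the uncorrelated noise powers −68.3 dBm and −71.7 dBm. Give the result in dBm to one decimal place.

−66.7 dBm

Convert to linear, add, convert back:
P₁ = 1.48×10⁻¹⁰ W, P₂ = 6.76×10⁻¹¹ W
P_tot = 2.16×10⁻¹⁰ W → 10 log₁₀(P_tot / 10⁻³) = −66.7 dBm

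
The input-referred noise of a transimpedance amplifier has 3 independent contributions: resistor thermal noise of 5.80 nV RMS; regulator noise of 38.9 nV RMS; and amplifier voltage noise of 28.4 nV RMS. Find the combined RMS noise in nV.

Uncorrelated sources add in power (mean-square): V_tot = √(ΣV_i²)
V_tot = √[(5.80×10⁻⁹)² + (3.89×10⁻⁸)² + (2.84×10⁻⁸)²] = 4.85×10⁻⁸ V = 48.5 nV

48.5 nV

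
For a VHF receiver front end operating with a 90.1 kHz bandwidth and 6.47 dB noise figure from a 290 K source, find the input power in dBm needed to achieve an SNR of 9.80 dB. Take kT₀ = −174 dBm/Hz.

−108.2 dBm

Sensitivity = −174 + 10 log₁₀(B) + NF + SNR_min
= −174 + 49.55 + 6.47 + 9.80
= −108.18 dBm → −108.2 dBm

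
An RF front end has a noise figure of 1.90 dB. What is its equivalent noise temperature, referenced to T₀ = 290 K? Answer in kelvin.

159 K

F = 10^(1.90/10) = 1.54882
T_e = (F − 1)·T₀ = (1.54882 − 1) × 290 = 159 K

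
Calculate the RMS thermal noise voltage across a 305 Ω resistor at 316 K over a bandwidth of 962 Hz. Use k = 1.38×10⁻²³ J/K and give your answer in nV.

V_n = √(4kTRB)
4kTRB = 4 × 1.38×10⁻²³ × 316 × 3.05×10² × 9.62×10² = 5.12×10⁻¹⁵ V²
V_n = √(5.12×10⁻¹⁵) = 7.15×10⁻⁸ V = 71.5 nV

71.5 nV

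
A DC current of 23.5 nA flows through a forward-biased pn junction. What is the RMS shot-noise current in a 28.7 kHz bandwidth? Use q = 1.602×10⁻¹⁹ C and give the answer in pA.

I_n = √(2qI·B)
2qI·B = 2 × 1.602×10⁻¹⁹ × 2.35×10⁻⁸ × 2.87×10⁴ = 2.16×10⁻²² A²
I_n = √(2.16×10⁻²²) = 1.47×10⁻¹¹ A = 14.7 pA

14.7 pA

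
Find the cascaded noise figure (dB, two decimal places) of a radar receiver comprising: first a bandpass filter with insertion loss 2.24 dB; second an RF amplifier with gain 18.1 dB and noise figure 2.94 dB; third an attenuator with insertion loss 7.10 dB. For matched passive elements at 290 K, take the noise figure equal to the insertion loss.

5.32 dB

Convert to linear (a loss of L dB is a gain of −L dB): F_i = 10^(NF_i/10), G_i = 10^(G_i,dB/10)
  Stage 1: F_1 = 10^(2.24/10) = 1.675, G_1 = 10^(−2.24/10) = 0.5970
  Stage 2: F_2 = 10^(2.94/10) = 1.968, G_2 = 10^(18.1/10) = 64.57
  Stage 3: F_3 = 10^(7.10/10) = 5.129, G_3 = 10^(−7.10/10) = 0.1950
Friis cascade:
  F = 1.675 + (1.968 − 1)/0.5970 + (5.129 − 1)/38.55 = 3.403
NF = 10 log₁₀(3.403) = 5.32 dB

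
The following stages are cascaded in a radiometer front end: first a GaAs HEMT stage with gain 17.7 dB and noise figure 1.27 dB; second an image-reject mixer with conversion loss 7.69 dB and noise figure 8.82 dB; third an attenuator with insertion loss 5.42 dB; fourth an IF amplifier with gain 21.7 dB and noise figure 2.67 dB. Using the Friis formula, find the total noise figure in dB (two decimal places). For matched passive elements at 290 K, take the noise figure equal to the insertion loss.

Convert to linear (a loss of L dB is a gain of −L dB): F_i = 10^(NF_i/10), G_i = 10^(G_i,dB/10)
  Stage 1: F_1 = 10^(1.27/10) = 1.340, G_1 = 10^(17.7/10) = 58.88
  Stage 2: F_2 = 10^(8.82/10) = 7.621, G_2 = 10^(−7.69/10) = 0.1702
  Stage 3: F_3 = 10^(5.42/10) = 3.483, G_3 = 10^(−5.42/10) = 0.2871
  Stage 4: F_4 = 10^(2.67/10) = 1.849, G_4 = 10^(21.7/10) = 147.9
Friis cascade:
  F = 1.340 + (7.621 − 1)/58.88 + (3.483 − 1)/10.02 + (1.849 − 1)/2.877 = 1.995
NF = 10 log₁₀(1.995) = 3.00 dB

3.00 dB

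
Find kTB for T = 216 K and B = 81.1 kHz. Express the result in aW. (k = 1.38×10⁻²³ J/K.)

P_n = kTB = 1.38×10⁻²³ × 216 × 8.11×10⁴ = 2.42×10⁻¹⁶ W = 242 aW

242 aW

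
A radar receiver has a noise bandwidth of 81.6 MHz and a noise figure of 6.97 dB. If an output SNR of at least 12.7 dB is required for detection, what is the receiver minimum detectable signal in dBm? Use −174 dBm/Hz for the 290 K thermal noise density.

−75.2 dBm

Sensitivity = −174 + 10 log₁₀(B) + NF + SNR_min
= −174 + 79.12 + 6.97 + 12.7
= −75.21 dBm → −75.2 dBm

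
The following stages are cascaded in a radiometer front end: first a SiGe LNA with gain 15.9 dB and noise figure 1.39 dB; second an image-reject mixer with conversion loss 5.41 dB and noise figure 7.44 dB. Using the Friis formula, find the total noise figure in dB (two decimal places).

Convert to linear (a loss of L dB is a gain of −L dB): F_i = 10^(NF_i/10), G_i = 10^(G_i,dB/10)
  Stage 1: F_1 = 10^(1.39/10) = 1.377, G_1 = 10^(15.9/10) = 38.90
  Stage 2: F_2 = 10^(7.44/10) = 5.546, G_2 = 10^(−5.41/10) = 0.2877
Friis cascade:
  F = 1.377 + (5.546 − 1)/38.90 = 1.494
NF = 10 log₁₀(1.494) = 1.74 dB

1.74 dB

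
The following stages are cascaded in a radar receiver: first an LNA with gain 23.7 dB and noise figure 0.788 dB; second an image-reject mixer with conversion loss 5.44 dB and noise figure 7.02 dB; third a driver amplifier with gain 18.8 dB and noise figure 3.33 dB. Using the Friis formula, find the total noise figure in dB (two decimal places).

Convert to linear (a loss of L dB is a gain of −L dB): F_i = 10^(NF_i/10), G_i = 10^(G_i,dB/10)
  Stage 1: F_1 = 10^(0.788/10) = 1.199, G_1 = 10^(23.7/10) = 234.4
  Stage 2: F_2 = 10^(7.02/10) = 5.035, G_2 = 10^(−5.44/10) = 0.2858
  Stage 3: F_3 = 10^(3.33/10) = 2.153, G_3 = 10^(18.8/10) = 75.86
Friis cascade:
  F = 1.199 + (5.035 − 1)/234.4 + (2.153 − 1)/66.99 = 1.233
NF = 10 log₁₀(1.233) = 0.91 dB

0.91 dB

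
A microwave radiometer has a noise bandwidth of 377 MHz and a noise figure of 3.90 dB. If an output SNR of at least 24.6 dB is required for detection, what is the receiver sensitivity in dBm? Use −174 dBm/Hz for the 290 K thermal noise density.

−59.7 dBm

Sensitivity = −174 + 10 log₁₀(B) + NF + SNR_min
= −174 + 85.76 + 3.90 + 24.6
= −59.74 dBm → −59.7 dBm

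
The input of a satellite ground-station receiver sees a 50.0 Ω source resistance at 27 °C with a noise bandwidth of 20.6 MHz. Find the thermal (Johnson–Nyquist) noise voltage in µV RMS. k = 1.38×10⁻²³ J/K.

T = 27 °C + 273.15 = 300.15 K
V_n = √(4kTRB)
4kTRB = 4 × 1.38×10⁻²³ × 300.15 × 5.00×10¹ × 2.06×10⁷ = 1.71×10⁻¹¹ V²
V_n = √(1.71×10⁻¹¹) = 4.13×10⁻⁶ V = 4.13 µV

4.13 µV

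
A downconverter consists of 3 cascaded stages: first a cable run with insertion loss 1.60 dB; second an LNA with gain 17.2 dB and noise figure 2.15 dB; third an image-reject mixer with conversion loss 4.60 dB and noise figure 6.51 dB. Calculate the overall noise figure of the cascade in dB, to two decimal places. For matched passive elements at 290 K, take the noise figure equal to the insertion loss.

3.92 dB

Convert to linear (a loss of L dB is a gain of −L dB): F_i = 10^(NF_i/10), G_i = 10^(G_i,dB/10)
  Stage 1: F_1 = 10^(1.60/10) = 1.445, G_1 = 10^(−1.60/10) = 0.6918
  Stage 2: F_2 = 10^(2.15/10) = 1.641, G_2 = 10^(17.2/10) = 52.48
  Stage 3: F_3 = 10^(6.51/10) = 4.477, G_3 = 10^(−4.60/10) = 0.3467
Friis cascade:
  F = 1.445 + (1.641 − 1)/0.6918 + (4.477 − 1)/36.31 = 2.467
NF = 10 log₁₀(2.467) = 3.92 dB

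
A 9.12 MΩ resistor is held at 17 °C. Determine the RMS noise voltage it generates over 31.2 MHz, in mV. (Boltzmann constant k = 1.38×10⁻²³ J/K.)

2.13 mV

T = 17 °C + 273.15 = 290.15 K
V_n = √(4kTRB)
4kTRB = 4 × 1.38×10⁻²³ × 290.15 × 9.12×10⁶ × 3.12×10⁷ = 4.56×10⁻⁶ V²
V_n = √(4.56×10⁻⁶) = 2.13×10⁻³ V = 2.13 mV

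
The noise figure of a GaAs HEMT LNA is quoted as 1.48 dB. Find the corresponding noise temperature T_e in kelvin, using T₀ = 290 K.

F = 10^(1.48/10) = 1.40605
T_e = (F − 1)·T₀ = (1.40605 − 1) × 290 = 118 K

118 K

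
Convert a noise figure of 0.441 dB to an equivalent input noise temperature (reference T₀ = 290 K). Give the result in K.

31.0 K

F = 10^(0.441/10) = 1.10688
T_e = (F − 1)·T₀ = (1.10688 − 1) × 290 = 31.0 K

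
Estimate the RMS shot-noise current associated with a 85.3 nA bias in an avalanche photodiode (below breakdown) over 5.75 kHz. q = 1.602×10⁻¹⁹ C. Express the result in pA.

I_n = √(2qI·B)
2qI·B = 2 × 1.602×10⁻¹⁹ × 8.53×10⁻⁸ × 5.75×10³ = 1.57×10⁻²² A²
I_n = √(1.57×10⁻²²) = 1.25×10⁻¹¹ A = 12.5 pA

12.5 pA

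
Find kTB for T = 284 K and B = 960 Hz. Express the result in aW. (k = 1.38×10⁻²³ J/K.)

3.76 aW

P_n = kTB = 1.38×10⁻²³ × 284 × 9.60×10² = 3.76×10⁻¹⁸ W = 3.76 aW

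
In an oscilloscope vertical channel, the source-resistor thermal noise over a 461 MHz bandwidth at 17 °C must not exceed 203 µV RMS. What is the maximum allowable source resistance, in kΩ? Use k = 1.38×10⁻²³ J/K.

T = 17 °C + 273.15 = 290.15 K
Johnson–Nyquist: V_n = √(4kTRB) ⇒ R = V_n² / (4kTB)
4kTB = 4 × 1.38×10⁻²³ × 290.15 × 4.61×10⁸ = 7.38×10⁻¹²
R = (2.03×10⁻⁴)² / 7.38×10⁻¹² = 5.58×10³ Ω = 5.58 kΩ

5.58 kΩ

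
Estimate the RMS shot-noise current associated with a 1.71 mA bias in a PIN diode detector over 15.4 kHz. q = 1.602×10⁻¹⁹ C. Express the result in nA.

I_n = √(2qI·B)
2qI·B = 2 × 1.602×10⁻¹⁹ × 1.71×10⁻³ × 1.54×10⁴ = 8.44×10⁻¹⁸ A²
I_n = √(8.44×10⁻¹⁸) = 2.90×10⁻⁹ A = 2.90 nA

2.90 nA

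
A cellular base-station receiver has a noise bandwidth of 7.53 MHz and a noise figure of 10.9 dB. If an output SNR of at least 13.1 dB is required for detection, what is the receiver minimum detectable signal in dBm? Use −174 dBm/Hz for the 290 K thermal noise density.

Sensitivity = −174 + 10 log₁₀(B) + NF + SNR_min
= −174 + 68.77 + 10.9 + 13.1
= −81.23 dBm → −81.2 dBm

−81.2 dBm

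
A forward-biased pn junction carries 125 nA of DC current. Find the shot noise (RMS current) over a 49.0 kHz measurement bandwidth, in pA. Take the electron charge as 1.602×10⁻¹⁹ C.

44.3 pA

I_n = √(2qI·B)
2qI·B = 2 × 1.602×10⁻¹⁹ × 1.25×10⁻⁷ × 4.90×10⁴ = 1.96×10⁻²¹ A²
I_n = √(1.96×10⁻²¹) = 4.43×10⁻¹¹ A = 44.3 pA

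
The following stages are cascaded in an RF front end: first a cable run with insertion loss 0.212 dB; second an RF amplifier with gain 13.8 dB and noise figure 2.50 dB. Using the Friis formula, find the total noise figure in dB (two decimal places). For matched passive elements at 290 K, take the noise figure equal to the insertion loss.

2.71 dB

Convert to linear (a loss of L dB is a gain of −L dB): F_i = 10^(NF_i/10), G_i = 10^(G_i,dB/10)
  Stage 1: F_1 = 10^(0.212/10) = 1.050, G_1 = 10^(−0.212/10) = 0.9524
  Stage 2: F_2 = 10^(2.50/10) = 1.778, G_2 = 10^(13.8/10) = 23.99
Friis cascade:
  F = 1.050 + (1.778 − 1)/0.9524 = 1.867
NF = 10 log₁₀(1.867) = 2.71 dB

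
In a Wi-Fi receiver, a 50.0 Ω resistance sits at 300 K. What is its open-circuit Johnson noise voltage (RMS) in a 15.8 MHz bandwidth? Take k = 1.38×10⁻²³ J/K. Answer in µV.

3.62 µV

V_n = √(4kTRB)
4kTRB = 4 × 1.38×10⁻²³ × 300 × 5.00×10¹ × 1.58×10⁷ = 1.31×10⁻¹¹ V²
V_n = √(1.31×10⁻¹¹) = 3.62×10⁻⁶ V = 3.62 µV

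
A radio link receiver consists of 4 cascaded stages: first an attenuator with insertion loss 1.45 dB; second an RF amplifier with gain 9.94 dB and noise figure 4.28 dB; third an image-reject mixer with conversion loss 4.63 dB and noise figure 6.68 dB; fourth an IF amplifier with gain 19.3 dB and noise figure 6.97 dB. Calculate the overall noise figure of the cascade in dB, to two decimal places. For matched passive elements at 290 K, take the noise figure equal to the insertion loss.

7.70 dB

Convert to linear (a loss of L dB is a gain of −L dB): F_i = 10^(NF_i/10), G_i = 10^(G_i,dB/10)
  Stage 1: F_1 = 10^(1.45/10) = 1.396, G_1 = 10^(−1.45/10) = 0.7161
  Stage 2: F_2 = 10^(4.28/10) = 2.679, G_2 = 10^(9.94/10) = 9.863
  Stage 3: F_3 = 10^(6.68/10) = 4.656, G_3 = 10^(−4.63/10) = 0.3443
  Stage 4: F_4 = 10^(6.97/10) = 4.977, G_4 = 10^(19.3/10) = 85.11
Friis cascade:
  F = 1.396 + (2.679 − 1)/0.7161 + (4.656 − 1)/7.063 + (4.977 − 1)/2.432 = 5.894
NF = 10 log₁₀(5.894) = 7.70 dB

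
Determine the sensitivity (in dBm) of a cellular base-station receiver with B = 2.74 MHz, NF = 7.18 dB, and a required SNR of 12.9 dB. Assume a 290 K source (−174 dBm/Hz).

−89.5 dBm

Sensitivity = −174 + 10 log₁₀(B) + NF + SNR_min
= −174 + 64.38 + 7.18 + 12.9
= −89.54 dBm → −89.5 dBm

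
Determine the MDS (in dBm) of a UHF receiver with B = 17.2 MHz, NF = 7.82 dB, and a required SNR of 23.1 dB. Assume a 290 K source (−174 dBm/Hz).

Sensitivity = −174 + 10 log₁₀(B) + NF + SNR_min
= −174 + 72.36 + 7.82 + 23.1
= −70.72 dBm → −70.7 dBm

−70.7 dBm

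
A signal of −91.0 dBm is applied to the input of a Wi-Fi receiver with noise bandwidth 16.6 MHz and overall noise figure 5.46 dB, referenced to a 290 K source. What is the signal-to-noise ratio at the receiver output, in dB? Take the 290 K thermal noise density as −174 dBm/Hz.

Noise floor: N = −174 + 10 log₁₀(B) + NF
10 log₁₀(1.66×10⁷) = 72.2 dB
N = −174 + 72.2 + 5.46 = −96.34 dBm
SNR = P_sig − N = −91.0 − (−96.34) = 5.34 dB → 5.3 dB

5.3 dB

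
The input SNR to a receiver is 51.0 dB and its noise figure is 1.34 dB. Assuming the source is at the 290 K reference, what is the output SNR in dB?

By definition F = SNR_in/SNR_out, so in dB: SNR_out = SNR_in − NF
SNR_out = 51.0 − 1.34 = 49.66 dB

49.66 dB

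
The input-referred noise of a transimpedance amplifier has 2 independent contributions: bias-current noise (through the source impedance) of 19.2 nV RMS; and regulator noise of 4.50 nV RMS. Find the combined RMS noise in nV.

19.7 nV

Uncorrelated sources add in power (mean-square): V_tot = √(ΣV_i²)
V_tot = √[(1.92×10⁻⁸)² + (4.50×10⁻⁹)²] = 1.97×10⁻⁸ V = 19.7 nV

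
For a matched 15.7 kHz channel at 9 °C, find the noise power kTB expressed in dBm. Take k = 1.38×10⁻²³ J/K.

−132.1 dBm

T = 9 °C + 273.15 = 282.15 K
P_n = kTB = 1.38×10⁻²³ × 282.15 × 1.57×10⁴ = 6.11×10⁻¹⁷ W
In dBm: 10 log₁₀(6.11×10⁻¹⁷ / 10⁻³) = −132.1 dBm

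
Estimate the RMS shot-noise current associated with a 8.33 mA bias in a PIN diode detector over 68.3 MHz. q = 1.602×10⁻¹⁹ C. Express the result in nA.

I_n = √(2qI·B)
2qI·B = 2 × 1.602×10⁻¹⁹ × 8.33×10⁻³ × 6.83×10⁷ = 1.82×10⁻¹³ A²
I_n = √(1.82×10⁻¹³) = 4.27×10⁻⁷ A = 427 nA

427 nA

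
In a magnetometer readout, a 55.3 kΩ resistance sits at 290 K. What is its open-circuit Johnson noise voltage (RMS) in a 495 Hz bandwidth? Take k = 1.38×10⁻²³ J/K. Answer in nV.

V_n = √(4kTRB)
4kTRB = 4 × 1.38×10⁻²³ × 290 × 5.53×10⁴ × 4.95×10² = 4.38×10⁻¹³ V²
V_n = √(4.38×10⁻¹³) = 6.62×10⁻⁷ V = 662 nV

662 nV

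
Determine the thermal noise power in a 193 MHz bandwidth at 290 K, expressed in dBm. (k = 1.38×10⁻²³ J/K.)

P_n = kTB = 1.38×10⁻²³ × 290 × 1.93×10⁸ = 7.72×10⁻¹³ W
In dBm: 10 log₁₀(7.72×10⁻¹³ / 10⁻³) = −91.1 dBm

−91.1 dBm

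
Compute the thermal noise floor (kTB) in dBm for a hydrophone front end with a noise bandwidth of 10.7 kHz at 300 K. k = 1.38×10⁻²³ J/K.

P_n = kTB = 1.38×10⁻²³ × 300 × 1.07×10⁴ = 4.43×10⁻¹⁷ W
In dBm: 10 log₁₀(4.43×10⁻¹⁷ / 10⁻³) = −133.5 dBm

−133.5 dBm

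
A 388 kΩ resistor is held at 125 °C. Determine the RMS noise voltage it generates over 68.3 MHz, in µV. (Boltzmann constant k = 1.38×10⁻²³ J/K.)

T = 125 °C + 273.15 = 398.15 K
V_n = √(4kTRB)
4kTRB = 4 × 1.38×10⁻²³ × 398.15 × 3.88×10⁵ × 6.83×10⁷ = 5.82×10⁻⁷ V²
V_n = √(5.82×10⁻⁷) = 7.63×10⁻⁴ V = 763 µV

763 µV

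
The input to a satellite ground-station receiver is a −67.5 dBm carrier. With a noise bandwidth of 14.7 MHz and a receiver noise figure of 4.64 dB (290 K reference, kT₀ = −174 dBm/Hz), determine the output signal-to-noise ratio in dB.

30.2 dB

Noise floor: N = −174 + 10 log₁₀(B) + NF
10 log₁₀(1.47×10⁷) = 71.67 dB
N = −174 + 71.67 + 4.64 = −97.69 dBm
SNR = P_sig − N = −67.5 − (−97.69) = 30.19 dB → 30.2 dB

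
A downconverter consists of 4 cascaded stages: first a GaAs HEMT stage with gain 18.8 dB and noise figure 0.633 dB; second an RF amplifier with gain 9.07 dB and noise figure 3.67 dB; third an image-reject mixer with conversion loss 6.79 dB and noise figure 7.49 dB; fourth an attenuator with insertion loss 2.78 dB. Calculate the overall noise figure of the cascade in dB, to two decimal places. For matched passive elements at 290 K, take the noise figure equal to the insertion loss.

0.75 dB

Convert to linear (a loss of L dB is a gain of −L dB): F_i = 10^(NF_i/10), G_i = 10^(G_i,dB/10)
  Stage 1: F_1 = 10^(0.633/10) = 1.157, G_1 = 10^(18.8/10) = 75.86
  Stage 2: F_2 = 10^(3.67/10) = 2.328, G_2 = 10^(9.07/10) = 8.072
  Stage 3: F_3 = 10^(7.49/10) = 5.610, G_3 = 10^(−6.79/10) = 0.2094
  Stage 4: F_4 = 10^(2.78/10) = 1.897, G_4 = 10^(−2.78/10) = 0.5272
Friis cascade:
  F = 1.157 + (2.328 − 1)/75.86 + (5.610 − 1)/612.4 + (1.897 − 1)/128.2 = 1.189
NF = 10 log₁₀(1.189) = 0.75 dB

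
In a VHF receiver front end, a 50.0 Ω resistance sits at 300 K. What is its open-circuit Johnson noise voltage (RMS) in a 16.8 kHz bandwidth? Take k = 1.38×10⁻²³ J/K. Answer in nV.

V_n = √(4kTRB)
4kTRB = 4 × 1.38×10⁻²³ × 300 × 5.00×10¹ × 1.68×10⁴ = 1.39×10⁻¹⁴ V²
V_n = √(1.39×10⁻¹⁴) = 1.18×10⁻⁷ V = 118 nV

118 nV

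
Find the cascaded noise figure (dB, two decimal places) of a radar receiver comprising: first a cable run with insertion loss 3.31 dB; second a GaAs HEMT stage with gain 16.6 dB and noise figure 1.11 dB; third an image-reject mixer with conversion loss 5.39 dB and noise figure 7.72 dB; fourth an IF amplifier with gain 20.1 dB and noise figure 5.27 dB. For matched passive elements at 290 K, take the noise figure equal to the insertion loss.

5.29 dB

Convert to linear (a loss of L dB is a gain of −L dB): F_i = 10^(NF_i/10), G_i = 10^(G_i,dB/10)
  Stage 1: F_1 = 10^(3.31/10) = 2.143, G_1 = 10^(−3.31/10) = 0.4667
  Stage 2: F_2 = 10^(1.11/10) = 1.291, G_2 = 10^(16.6/10) = 45.71
  Stage 3: F_3 = 10^(7.72/10) = 5.916, G_3 = 10^(−5.39/10) = 0.2891
  Stage 4: F_4 = 10^(5.27/10) = 3.365, G_4 = 10^(20.1/10) = 102.3
Friis cascade:
  F = 2.143 + (1.291 − 1)/0.4667 + (5.916 − 1)/21.33 + (3.365 − 1)/6.166 = 3.381
NF = 10 log₁₀(3.381) = 5.29 dB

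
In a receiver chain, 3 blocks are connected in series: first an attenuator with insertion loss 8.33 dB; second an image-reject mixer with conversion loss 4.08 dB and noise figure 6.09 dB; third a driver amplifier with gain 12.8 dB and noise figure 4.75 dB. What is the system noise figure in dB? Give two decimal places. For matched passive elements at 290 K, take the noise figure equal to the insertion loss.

17.94 dB

Convert to linear (a loss of L dB is a gain of −L dB): F_i = 10^(NF_i/10), G_i = 10^(G_i,dB/10)
  Stage 1: F_1 = 10^(8.33/10) = 6.808, G_1 = 10^(−8.33/10) = 0.1469
  Stage 2: F_2 = 10^(6.09/10) = 4.064, G_2 = 10^(−4.08/10) = 0.3908
  Stage 3: F_3 = 10^(4.75/10) = 2.985, G_3 = 10^(12.8/10) = 19.05
Friis cascade:
  F = 6.808 + (4.064 − 1)/0.1469 + (2.985 − 1)/0.05741 = 62.25
NF = 10 log₁₀(62.25) = 17.94 dB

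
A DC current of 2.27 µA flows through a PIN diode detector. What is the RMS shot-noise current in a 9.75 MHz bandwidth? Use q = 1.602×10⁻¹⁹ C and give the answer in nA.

I_n = √(2qI·B)
2qI·B = 2 × 1.602×10⁻¹⁹ × 2.27×10⁻⁶ × 9.75×10⁶ = 7.09×10⁻¹⁸ A²
I_n = √(7.09×10⁻¹⁸) = 2.66×10⁻⁹ A = 2.66 nA

2.66 nA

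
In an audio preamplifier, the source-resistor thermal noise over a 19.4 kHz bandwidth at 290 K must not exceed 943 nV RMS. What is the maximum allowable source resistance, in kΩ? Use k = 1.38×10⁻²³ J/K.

Johnson–Nyquist: V_n = √(4kTRB) ⇒ R = V_n² / (4kTB)
4kTB = 4 × 1.38×10⁻²³ × 290 × 1.94×10⁴ = 3.11×10⁻¹⁶
R = (9.43×10⁻⁷)² / 3.11×10⁻¹⁶ = 2.86×10³ Ω = 2.86 kΩ

2.86 kΩ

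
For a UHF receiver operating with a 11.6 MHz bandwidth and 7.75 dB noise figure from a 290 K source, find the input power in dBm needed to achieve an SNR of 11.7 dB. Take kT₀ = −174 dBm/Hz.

Sensitivity = −174 + 10 log₁₀(B) + NF + SNR_min
= −174 + 70.64 + 7.75 + 11.7
= −83.91 dBm → −83.9 dBm

−83.9 dBm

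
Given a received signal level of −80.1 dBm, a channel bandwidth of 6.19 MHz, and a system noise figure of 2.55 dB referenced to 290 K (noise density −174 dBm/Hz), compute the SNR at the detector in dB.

Noise floor: N = −174 + 10 log₁₀(B) + NF
10 log₁₀(6.19×10⁶) = 67.92 dB
N = −174 + 67.92 + 2.55 = −103.53 dBm
SNR = P_sig − N = −80.1 − (−103.53) = 23.43 dB → 23.4 dB

23.4 dB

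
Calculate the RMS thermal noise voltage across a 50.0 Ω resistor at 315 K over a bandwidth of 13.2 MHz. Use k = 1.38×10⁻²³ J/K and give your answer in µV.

3.39 µV

V_n = √(4kTRB)
4kTRB = 4 × 1.38×10⁻²³ × 315 × 5.00×10¹ × 1.32×10⁷ = 1.15×10⁻¹¹ V²
V_n = √(1.15×10⁻¹¹) = 3.39×10⁻⁶ V = 3.39 µV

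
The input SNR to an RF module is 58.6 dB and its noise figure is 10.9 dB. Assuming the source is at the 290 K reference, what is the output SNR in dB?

47.7 dB

By definition F = SNR_in/SNR_out, so in dB: SNR_out = SNR_in − NF
SNR_out = 58.6 − 10.9 = 47.7 dB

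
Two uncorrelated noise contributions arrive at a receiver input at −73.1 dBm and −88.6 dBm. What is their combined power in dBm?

−73.0 dBm

Convert to linear, add, convert back:
P₁ = 4.90×10⁻¹¹ W, P₂ = 1.38×10⁻¹² W
P_tot = 5.04×10⁻¹¹ W → 10 log₁₀(P_tot / 10⁻³) = −73.0 dBm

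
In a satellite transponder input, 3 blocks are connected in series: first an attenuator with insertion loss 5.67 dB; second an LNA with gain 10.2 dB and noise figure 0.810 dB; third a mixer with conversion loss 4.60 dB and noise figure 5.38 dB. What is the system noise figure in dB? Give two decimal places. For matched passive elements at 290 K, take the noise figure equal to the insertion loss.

Convert to linear (a loss of L dB is a gain of −L dB): F_i = 10^(NF_i/10), G_i = 10^(G_i,dB/10)
  Stage 1: F_1 = 10^(5.67/10) = 3.690, G_1 = 10^(−5.67/10) = 0.2710
  Stage 2: F_2 = 10^(0.810/10) = 1.205, G_2 = 10^(10.2/10) = 10.47
  Stage 3: F_3 = 10^(5.38/10) = 3.451, G_3 = 10^(−4.60/10) = 0.3467
Friis cascade:
  F = 3.690 + (1.205 − 1)/0.2710 + (3.451 − 1)/2.838 = 5.310
NF = 10 log₁₀(5.310) = 7.25 dB

7.25 dB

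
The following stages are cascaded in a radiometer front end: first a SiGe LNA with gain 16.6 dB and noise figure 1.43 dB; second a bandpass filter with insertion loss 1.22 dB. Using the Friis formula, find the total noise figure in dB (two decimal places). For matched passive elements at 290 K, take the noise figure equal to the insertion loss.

Convert to linear (a loss of L dB is a gain of −L dB): F_i = 10^(NF_i/10), G_i = 10^(G_i,dB/10)
  Stage 1: F_1 = 10^(1.43/10) = 1.390, G_1 = 10^(16.6/10) = 45.71
  Stage 2: F_2 = 10^(1.22/10) = 1.324, G_2 = 10^(−1.22/10) = 0.7551
Friis cascade:
  F = 1.390 + (1.324 − 1)/45.71 = 1.397
NF = 10 log₁₀(1.397) = 1.45 dB

1.45 dB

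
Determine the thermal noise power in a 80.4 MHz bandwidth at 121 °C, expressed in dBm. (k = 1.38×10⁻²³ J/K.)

T = 121 °C + 273.15 = 394.15 K
P_n = kTB = 1.38×10⁻²³ × 394.15 × 8.04×10⁷ = 4.37×10⁻¹³ W
In dBm: 10 log₁₀(4.37×10⁻¹³ / 10⁻³) = −93.6 dBm

−93.6 dBm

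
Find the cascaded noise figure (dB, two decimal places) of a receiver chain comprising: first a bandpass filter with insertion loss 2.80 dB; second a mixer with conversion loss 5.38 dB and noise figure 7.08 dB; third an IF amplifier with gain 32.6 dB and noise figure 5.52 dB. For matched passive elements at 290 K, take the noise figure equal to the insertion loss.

Convert to linear (a loss of L dB is a gain of −L dB): F_i = 10^(NF_i/10), G_i = 10^(G_i,dB/10)
  Stage 1: F_1 = 10^(2.80/10) = 1.905, G_1 = 10^(−2.80/10) = 0.5248
  Stage 2: F_2 = 10^(7.08/10) = 5.105, G_2 = 10^(−5.38/10) = 0.2897
  Stage 3: F_3 = 10^(5.52/10) = 3.565, G_3 = 10^(32.6/10) = 1820
Friis cascade:
  F = 1.905 + (5.105 − 1)/0.5248 + (3.565 − 1)/0.1521 = 26.59
NF = 10 log₁₀(26.59) = 14.25 dB

14.25 dB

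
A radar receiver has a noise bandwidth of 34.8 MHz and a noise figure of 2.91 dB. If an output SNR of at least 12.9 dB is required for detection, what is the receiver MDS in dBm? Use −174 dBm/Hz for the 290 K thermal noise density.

−82.8 dBm

Sensitivity = −174 + 10 log₁₀(B) + NF + SNR_min
= −174 + 75.42 + 2.91 + 12.9
= −82.77 dBm → −82.8 dBm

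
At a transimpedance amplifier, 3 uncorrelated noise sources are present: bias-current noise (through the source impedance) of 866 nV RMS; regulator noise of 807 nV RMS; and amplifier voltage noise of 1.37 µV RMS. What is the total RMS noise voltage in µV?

Uncorrelated sources add in power (mean-square): V_tot = √(ΣV_i²)
V_tot = √[(8.66×10⁻⁷)² + (8.07×10⁻⁷)² + (1.37×10⁻⁶)²] = 1.81×10⁻⁶ V = 1.81 µV

1.81 µV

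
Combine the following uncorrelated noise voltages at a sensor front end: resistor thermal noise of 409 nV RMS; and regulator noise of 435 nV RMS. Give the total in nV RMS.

Uncorrelated sources add in power (mean-square): V_tot = √(ΣV_i²)
V_tot = √[(4.09×10⁻⁷)² + (4.35×10⁻⁷)²] = 5.97×10⁻⁷ V = 597 nV

597 nV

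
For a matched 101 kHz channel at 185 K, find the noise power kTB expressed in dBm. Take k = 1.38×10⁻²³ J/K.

−125.9 dBm

P_n = kTB = 1.38×10⁻²³ × 185 × 1.01×10⁵ = 2.58×10⁻¹⁶ W
In dBm: 10 log₁₀(2.58×10⁻¹⁶ / 10⁻³) = −125.9 dBm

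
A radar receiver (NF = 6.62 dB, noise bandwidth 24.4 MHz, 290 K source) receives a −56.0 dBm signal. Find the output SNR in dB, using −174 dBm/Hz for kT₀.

37.5 dB

Noise floor: N = −174 + 10 log₁₀(B) + NF
10 log₁₀(2.44×10⁷) = 73.87 dB
N = −174 + 73.87 + 6.62 = −93.51 dBm
SNR = P_sig − N = −56.0 − (−93.51) = 37.51 dB → 37.5 dB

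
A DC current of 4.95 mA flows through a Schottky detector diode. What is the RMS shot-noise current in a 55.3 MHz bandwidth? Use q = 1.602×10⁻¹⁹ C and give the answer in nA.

296 nA

I_n = √(2qI·B)
2qI·B = 2 × 1.602×10⁻¹⁹ × 4.95×10⁻³ × 5.53×10⁷ = 8.77×10⁻¹⁴ A²
I_n = √(8.77×10⁻¹⁴) = 2.96×10⁻⁷ A = 296 nA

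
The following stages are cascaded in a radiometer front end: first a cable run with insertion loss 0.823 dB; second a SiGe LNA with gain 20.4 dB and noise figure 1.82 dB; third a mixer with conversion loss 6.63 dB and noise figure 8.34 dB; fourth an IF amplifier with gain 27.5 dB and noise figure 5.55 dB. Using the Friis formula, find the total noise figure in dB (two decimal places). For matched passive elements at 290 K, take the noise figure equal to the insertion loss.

Convert to linear (a loss of L dB is a gain of −L dB): F_i = 10^(NF_i/10), G_i = 10^(G_i,dB/10)
  Stage 1: F_1 = 10^(0.823/10) = 1.209, G_1 = 10^(−0.823/10) = 0.8274
  Stage 2: F_2 = 10^(1.82/10) = 1.521, G_2 = 10^(20.4/10) = 109.6
  Stage 3: F_3 = 10^(8.34/10) = 6.823, G_3 = 10^(−6.63/10) = 0.2173
  Stage 4: F_4 = 10^(5.55/10) = 3.589, G_4 = 10^(27.5/10) = 562.3
Friis cascade:
  F = 1.209 + (1.521 − 1)/0.8274 + (6.823 − 1)/90.72 + (3.589 − 1)/19.71 = 2.033
NF = 10 log₁₀(2.033) = 3.08 dB

3.08 dB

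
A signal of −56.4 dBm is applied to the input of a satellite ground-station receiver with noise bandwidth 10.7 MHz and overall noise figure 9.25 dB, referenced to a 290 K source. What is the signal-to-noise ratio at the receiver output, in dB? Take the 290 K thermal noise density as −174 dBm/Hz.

38.1 dB

Noise floor: N = −174 + 10 log₁₀(B) + NF
10 log₁₀(1.07×10⁷) = 70.29 dB
N = −174 + 70.29 + 9.25 = −94.46 dBm
SNR = P_sig − N = −56.4 − (−94.46) = 38.06 dB → 38.1 dB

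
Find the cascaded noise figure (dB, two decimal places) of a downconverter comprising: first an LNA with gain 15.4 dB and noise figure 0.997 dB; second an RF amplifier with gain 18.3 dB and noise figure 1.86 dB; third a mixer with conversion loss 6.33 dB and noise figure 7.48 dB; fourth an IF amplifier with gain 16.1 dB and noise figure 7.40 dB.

1.08 dB

Convert to linear (a loss of L dB is a gain of −L dB): F_i = 10^(NF_i/10), G_i = 10^(G_i,dB/10)
  Stage 1: F_1 = 10^(0.997/10) = 1.258, G_1 = 10^(15.4/10) = 34.67
  Stage 2: F_2 = 10^(1.86/10) = 1.535, G_2 = 10^(18.3/10) = 67.61
  Stage 3: F_3 = 10^(7.48/10) = 5.598, G_3 = 10^(−6.33/10) = 0.2328
  Stage 4: F_4 = 10^(7.40/10) = 5.495, G_4 = 10^(16.1/10) = 40.74
Friis cascade:
  F = 1.258 + (1.535 − 1)/34.67 + (5.598 − 1)/2344 + (5.495 − 1)/545.8 = 1.284
NF = 10 log₁₀(1.284) = 1.08 dB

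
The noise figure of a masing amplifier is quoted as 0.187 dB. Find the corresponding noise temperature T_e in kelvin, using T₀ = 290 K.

F = 10^(0.187/10) = 1.044
T_e = (F − 1)·T₀ = (1.044 − 1) × 290 = 12.8 K

12.8 K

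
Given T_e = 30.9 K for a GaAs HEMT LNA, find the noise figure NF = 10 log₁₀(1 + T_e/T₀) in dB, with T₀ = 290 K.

0.440 dB

F = 1 + T_e/T₀ = 1 + 30.9/290 = 1.10655
NF = 10 log₁₀(1.10655) = 0.440 dB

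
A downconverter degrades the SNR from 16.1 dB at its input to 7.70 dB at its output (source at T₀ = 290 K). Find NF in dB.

NF (dB) = SNR_in(dB) − SNR_out(dB) when the source is at T₀
NF = 16.1 − 7.70 = 8.40 dB

8.40 dB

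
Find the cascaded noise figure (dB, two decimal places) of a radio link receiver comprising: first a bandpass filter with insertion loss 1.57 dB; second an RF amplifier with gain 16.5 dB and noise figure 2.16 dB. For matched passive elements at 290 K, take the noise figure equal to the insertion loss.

Convert to linear (a loss of L dB is a gain of −L dB): F_i = 10^(NF_i/10), G_i = 10^(G_i,dB/10)
  Stage 1: F_1 = 10^(1.57/10) = 1.435, G_1 = 10^(−1.57/10) = 0.6966
  Stage 2: F_2 = 10^(2.16/10) = 1.644, G_2 = 10^(16.5/10) = 44.67
Friis cascade:
  F = 1.435 + (1.644 − 1)/0.6966 = 2.360
NF = 10 log₁₀(2.360) = 3.73 dB

3.73 dB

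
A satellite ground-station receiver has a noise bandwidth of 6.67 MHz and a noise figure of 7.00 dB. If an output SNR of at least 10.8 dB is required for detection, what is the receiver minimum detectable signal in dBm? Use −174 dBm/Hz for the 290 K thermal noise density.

Sensitivity = −174 + 10 log₁₀(B) + NF + SNR_min
= −174 + 68.24 + 7.00 + 10.8
= −87.96 dBm → −88.0 dBm

−88.0 dBm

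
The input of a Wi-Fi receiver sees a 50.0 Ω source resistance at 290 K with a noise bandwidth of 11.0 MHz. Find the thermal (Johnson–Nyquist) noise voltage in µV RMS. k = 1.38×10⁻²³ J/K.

2.97 µV

V_n = √(4kTRB)
4kTRB = 4 × 1.38×10⁻²³ × 290 × 5.00×10¹ × 1.10×10⁷ = 8.80×10⁻¹² V²
V_n = √(8.80×10⁻¹²) = 2.97×10⁻⁶ V = 2.97 µV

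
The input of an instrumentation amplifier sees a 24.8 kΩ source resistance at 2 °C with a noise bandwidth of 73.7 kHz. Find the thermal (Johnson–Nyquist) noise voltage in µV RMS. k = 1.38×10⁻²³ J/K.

T = 2 °C + 273.15 = 275.15 K
V_n = √(4kTRB)
4kTRB = 4 × 1.38×10⁻²³ × 275.15 × 2.48×10⁴ × 7.37×10⁴ = 2.78×10⁻¹¹ V²
V_n = √(2.78×10⁻¹¹) = 5.27×10⁻⁶ V = 5.27 µV

5.27 µV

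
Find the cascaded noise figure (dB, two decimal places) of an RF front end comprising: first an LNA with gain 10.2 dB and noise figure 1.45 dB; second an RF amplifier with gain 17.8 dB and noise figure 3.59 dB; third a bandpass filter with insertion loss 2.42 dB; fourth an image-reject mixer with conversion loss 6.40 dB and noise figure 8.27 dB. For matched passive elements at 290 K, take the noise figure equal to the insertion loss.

1.86 dB

Convert to linear (a loss of L dB is a gain of −L dB): F_i = 10^(NF_i/10), G_i = 10^(G_i,dB/10)
  Stage 1: F_1 = 10^(1.45/10) = 1.396, G_1 = 10^(10.2/10) = 10.47
  Stage 2: F_2 = 10^(3.59/10) = 2.286, G_2 = 10^(17.8/10) = 60.26
  Stage 3: F_3 = 10^(2.42/10) = 1.746, G_3 = 10^(−2.42/10) = 0.5728
  Stage 4: F_4 = 10^(8.27/10) = 6.714, G_4 = 10^(−6.40/10) = 0.2291
Friis cascade:
  F = 1.396 + (2.286 − 1)/10.47 + (1.746 − 1)/631.0 + (6.714 − 1)/361.4 = 1.536
NF = 10 log₁₀(1.536) = 1.86 dB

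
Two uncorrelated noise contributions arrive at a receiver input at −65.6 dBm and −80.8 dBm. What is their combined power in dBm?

Convert to linear, add, convert back:
P₁ = 2.75×10⁻¹⁰ W, P₂ = 8.32×10⁻¹² W
P_tot = 2.84×10⁻¹⁰ W → 10 log₁₀(P_tot / 10⁻³) = −65.5 dBm

−65.5 dBm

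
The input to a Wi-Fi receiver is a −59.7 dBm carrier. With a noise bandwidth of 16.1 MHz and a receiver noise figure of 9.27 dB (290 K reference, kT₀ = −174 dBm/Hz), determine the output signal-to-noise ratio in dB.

33.0 dB

Noise floor: N = −174 + 10 log₁₀(B) + NF
10 log₁₀(1.61×10⁷) = 72.07 dB
N = −174 + 72.07 + 9.27 = −92.66 dBm
SNR = P_sig − N = −59.7 − (−92.66) = 32.96 dB → 33.0 dB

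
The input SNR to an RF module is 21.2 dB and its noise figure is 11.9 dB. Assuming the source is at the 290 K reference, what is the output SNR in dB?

9.3 dB

By definition F = SNR_in/SNR_out, so in dB: SNR_out = SNR_in − NF
SNR_out = 21.2 − 11.9 = 9.3 dB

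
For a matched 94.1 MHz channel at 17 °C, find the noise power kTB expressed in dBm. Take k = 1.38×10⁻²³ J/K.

−94.2 dBm

T = 17 °C + 273.15 = 290.15 K
P_n = kTB = 1.38×10⁻²³ × 290.15 × 9.41×10⁷ = 3.77×10⁻¹³ W
In dBm: 10 log₁₀(3.77×10⁻¹³ / 10⁻³) = −94.2 dBm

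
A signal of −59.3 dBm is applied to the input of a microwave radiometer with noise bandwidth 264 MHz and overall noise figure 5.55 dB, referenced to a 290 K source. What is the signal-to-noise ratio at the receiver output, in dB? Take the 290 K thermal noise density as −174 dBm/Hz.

Noise floor: N = −174 + 10 log₁₀(B) + NF
10 log₁₀(2.64×10⁸) = 84.22 dB
N = −174 + 84.22 + 5.55 = −84.23 dBm
SNR = P_sig − N = −59.3 − (−84.23) = 24.93 dB → 24.9 dB

24.9 dB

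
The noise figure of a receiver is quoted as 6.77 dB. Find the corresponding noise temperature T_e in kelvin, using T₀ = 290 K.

1088 K

F = 10^(6.77/10) = 4.75335
T_e = (F − 1)·T₀ = (4.75335 − 1) × 290 = 1088 K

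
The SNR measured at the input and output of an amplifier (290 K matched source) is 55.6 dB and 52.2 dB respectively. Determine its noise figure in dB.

NF (dB) = SNR_in(dB) − SNR_out(dB) when the source is at T₀
NF = 55.6 − 52.2 = 3.4 dB

3.4 dB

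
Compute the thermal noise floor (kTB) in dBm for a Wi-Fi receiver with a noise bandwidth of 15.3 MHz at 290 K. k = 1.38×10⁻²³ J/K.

−102.1 dBm

P_n = kTB = 1.38×10⁻²³ × 290 × 1.53×10⁷ = 6.12×10⁻¹⁴ W
In dBm: 10 log₁₀(6.12×10⁻¹⁴ / 10⁻³) = −102.1 dBm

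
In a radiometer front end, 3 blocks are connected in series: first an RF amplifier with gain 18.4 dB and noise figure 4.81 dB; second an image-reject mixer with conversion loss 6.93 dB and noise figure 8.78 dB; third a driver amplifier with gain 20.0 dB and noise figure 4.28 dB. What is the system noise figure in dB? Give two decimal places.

Convert to linear (a loss of L dB is a gain of −L dB): F_i = 10^(NF_i/10), G_i = 10^(G_i,dB/10)
  Stage 1: F_1 = 10^(4.81/10) = 3.027, G_1 = 10^(18.4/10) = 69.18
  Stage 2: F_2 = 10^(8.78/10) = 7.551, G_2 = 10^(−6.93/10) = 0.2028
  Stage 3: F_3 = 10^(4.28/10) = 2.679, G_3 = 10^(20.0/10) = 100.0
Friis cascade:
  F = 3.027 + (7.551 − 1)/69.18 + (2.679 − 1)/14.03 = 3.241
NF = 10 log₁₀(3.241) = 5.11 dB

5.11 dB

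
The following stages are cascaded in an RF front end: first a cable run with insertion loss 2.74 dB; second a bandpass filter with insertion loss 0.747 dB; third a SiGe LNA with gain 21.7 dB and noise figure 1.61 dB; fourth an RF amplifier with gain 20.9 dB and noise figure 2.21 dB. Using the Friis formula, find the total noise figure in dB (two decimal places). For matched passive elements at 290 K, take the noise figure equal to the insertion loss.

5.11 dB

Convert to linear (a loss of L dB is a gain of −L dB): F_i = 10^(NF_i/10), G_i = 10^(G_i,dB/10)
  Stage 1: F_1 = 10^(2.74/10) = 1.879, G_1 = 10^(−2.74/10) = 0.5321
  Stage 2: F_2 = 10^(0.747/10) = 1.188, G_2 = 10^(−0.747/10) = 0.8420
  Stage 3: F_3 = 10^(1.61/10) = 1.449, G_3 = 10^(21.7/10) = 147.9
  Stage 4: F_4 = 10^(2.21/10) = 1.663, G_4 = 10^(20.9/10) = 123.0
Friis cascade:
  F = 1.879 + (1.188 − 1)/0.5321 + (1.449 − 1)/0.4480 + (1.663 − 1)/66.27 = 3.244
NF = 10 log₁₀(3.244) = 5.11 dB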